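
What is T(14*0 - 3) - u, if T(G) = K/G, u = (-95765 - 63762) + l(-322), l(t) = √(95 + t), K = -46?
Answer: 478627/3 - I*√227 ≈ 1.5954e+5 - 15.067*I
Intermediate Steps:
u = -159527 + I*√227 (u = (-95765 - 63762) + √(95 - 322) = -159527 + √(-227) = -159527 + I*√227 ≈ -1.5953e+5 + 15.067*I)
T(G) = -46/G
T(14*0 - 3) - u = -46/(14*0 - 3) - (-159527 + I*√227) = -46/(0 - 3) + (159527 - I*√227) = -46/(-3) + (159527 - I*√227) = -46*(-⅓) + (159527 - I*√227) = 46/3 + (159527 - I*√227) = 478627/3 - I*√227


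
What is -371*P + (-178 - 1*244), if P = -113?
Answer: 41501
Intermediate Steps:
-371*P + (-178 - 1*244) = -371*(-113) + (-178 - 1*244) = 41923 + (-178 - 244) = 41923 - 422 = 41501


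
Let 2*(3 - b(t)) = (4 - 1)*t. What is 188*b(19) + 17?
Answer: -4777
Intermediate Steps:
b(t) = 3 - 3*t/2 (b(t) = 3 - (4 - 1)*t/2 = 3 - 3*t/2)
188*b(19) + 17 = 188*(3 - 3/2*19) + 17 = 188*(3 - 57/2) + 17 = 188*(-51/2) + 17 = -4794 + 17 = -4777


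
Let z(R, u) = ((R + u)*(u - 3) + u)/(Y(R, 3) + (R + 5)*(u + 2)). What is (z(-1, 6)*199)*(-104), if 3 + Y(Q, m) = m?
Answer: -54327/4 ≈ -13582.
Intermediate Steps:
Y(Q, m) = -3 + m
z(R, u) = (u + (-3 + u)*(R + u))/((2 + u)*(5 + R)) (z(R, u) = ((R + u)*(u - 3) + u)/((-3 + 3) + (R + 5)*(u + 2)) = ((R + u)*(-3 + u) + u)/(0 + (5 + R)*(2 + u)) = ((-3 + u)*(R + u) + u)/(0 + (2 + u)*(5 + R)) = (u + (-3 + u)*(R + u))/(((2 + u)*(5 + R))) = (u + (-3 + u)*(R + u))*(1/((2 + u)*(5 + R))) = (u + (-3 + u)*(R + u))/((2 + u)*(5 + R)))
(z(-1, 6)*199)*(-104) = (((6² - 3*(-1) - 2*6 - 1*6)/(10 + 2*(-1) + 5*6 - 1*6))*199)*(-104) = (((36 + 3 - 12 - 6)/(10 - 2 + 30 - 6))*199)*(-104) = ((21/32)*199)*(-104) = (4179/32)*(-104) = -54327/4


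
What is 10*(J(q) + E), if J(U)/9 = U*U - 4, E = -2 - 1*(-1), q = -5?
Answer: 1880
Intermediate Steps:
E = -1 (E = -2 + 1 = -1)
J(U) = -36 + 9*U² (J(U) = 9*(U*U - 4) = 9*(U² - 4) = 9*(-4 + U²) = -36 + 9*U²)
10*(J(q) + E) = 10*((-36 + 9*(-5)²) - 1) = 10*((-36 + 9*25) - 1) = 10*((-36 + 225) - 1) = 10*(189 - 1) = 10*188 = 1880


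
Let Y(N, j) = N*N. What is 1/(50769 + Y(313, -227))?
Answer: 1/148738 ≈ 6.7232e-6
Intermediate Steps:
Y(N, j) = N²
1/(50769 + Y(313, -227)) = 1/(50769 + 313²) = 1/(50769 + 97969) = 1/148738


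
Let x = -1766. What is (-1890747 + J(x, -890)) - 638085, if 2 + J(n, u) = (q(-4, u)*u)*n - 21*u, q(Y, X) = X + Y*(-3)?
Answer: -1382497864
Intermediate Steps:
q(Y, X) = X - 3*Y
J(n, u) = -2 - 21*u + n*u*(12 + u) (J(n, u) = -2 + (((u - 3*(-4))*u)*n - 21*u) = -2 + (((u + 12)*u)*n - 21*u) = -2 + (((12 + u)*u)*n - 21*u) = -2 + ((u*(12 + u))*n - 21*u) = -2 + (n*u*(12 + u) - 21*u) = -2 + (-21*u + n*u*(12 + u)) = -2 - 21*u + n*u*(12 + u))
(-1890747 + J(x, -890)) - 638085 = (-1890747 + (-2 - 21*(-890) - 1766*(-890)*(12 - 890))) - 638085 = (-1890747 + (-2 + 18690 - 1766*(-890)*(-878))) - 638085 = (-1890747 + (-2 + 18690 - 1379987720)) - 638085 = (-1890747 - 1379969032) - 638085 = -1381859779 - 638085 = -1382497864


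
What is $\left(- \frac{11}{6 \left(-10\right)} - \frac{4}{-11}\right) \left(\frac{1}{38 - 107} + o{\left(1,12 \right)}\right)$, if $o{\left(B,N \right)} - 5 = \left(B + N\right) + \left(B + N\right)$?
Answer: $\frac{385909}{22770} \approx 16.948$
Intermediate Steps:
$o{\left(B,N \right)} = 5 + 2 B + 2 N$ ($o{\left(B,N \right)} = 5 + \left(\left(B + N\right) + \left(B + N\right)\right) = 5 + \left(2 B + 2 N\right) = 5 + 2 B + 2 N$)
$\left(- \frac{11}{6 \left(-10\right)} - \frac{4}{-11}\right) \left(\frac{1}{38 - 107} + o{\left(1,12 \right)}\right) = \left(- \frac{11}{6 \left(-10\right)} - \frac{4}{-11}\right) \left(\frac{1}{38 - 107} + \left(5 + 2 \cdot 1 + 2 \cdot 12\right)\right) = \left(- \frac{11}{-60} - - \frac{4}{11}\right) \left(\frac{1}{-69} + \left(5 + 2 + 24\right)\right) = \left(\left(-11\right) \left(- \frac{1}{60}\right) + \frac{4}{11}\right) \left(- \frac{1}{69} + 31\right) = \left(\frac{11}{60} + \frac{4}{11}\right) \frac{2138}{69} = \frac{361}{660} \cdot \frac{2138}{69} = \frac{385909}{22770}$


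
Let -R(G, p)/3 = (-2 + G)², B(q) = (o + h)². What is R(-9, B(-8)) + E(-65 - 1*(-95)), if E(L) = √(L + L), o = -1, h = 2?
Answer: -363 + 2*√15 ≈ -355.25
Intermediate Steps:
B(q) = 1 (B(q) = (-1 + 2)² = 1² = 1)
E(L) = √2*√L (E(L) = √(2*L) = √2*√L)
R(G, p) = -3*(-2 + G)²
R(-9, B(-8)) + E(-65 - 1*(-95)) = -3*(-2 - 9)² + √2*√(-65 - 1*(-95)) = -3*(-11)² + √2*√(-65 + 95) = -3*121 + √2*√30 = -363 + 2*√15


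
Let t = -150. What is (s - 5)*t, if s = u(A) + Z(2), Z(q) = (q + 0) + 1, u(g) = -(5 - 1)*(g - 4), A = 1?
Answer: -1500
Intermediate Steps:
u(g) = 16 - 4*g (u(g) = -4*(-4 + g) = -(-16 + 4*g) = 16 - 4*g)
Z(q) = 1 + q (Z(q) = q + 1 = 1 + q)
s = 15 (s = (16 - 4*1) + (1 + 2) = (16 - 4) + 3 = 12 + 3 = 15)
(s - 5)*t = (15 - 5)*(-150) = 10*(-150) = -1500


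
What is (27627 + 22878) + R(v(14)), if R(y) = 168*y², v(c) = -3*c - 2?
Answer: 375753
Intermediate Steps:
v(c) = -2 - 3*c
(27627 + 22878) + R(v(14)) = (27627 + 22878) + 168*(-2 - 3*14)² = 50505 + 168*(-2 - 42)² = 50505 + 168*(-44)² = 50505 + 168*1936 = 50505 + 325248 = 375753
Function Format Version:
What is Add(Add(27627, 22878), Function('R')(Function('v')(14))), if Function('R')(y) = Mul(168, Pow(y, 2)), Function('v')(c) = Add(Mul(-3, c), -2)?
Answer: 375753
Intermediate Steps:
Function('v')(c) = Add(-2, Mul(-3, c))
Add(Add(27627, 22878), Function('R')(Function('v')(14))) = Add(Add(27627, 22878), Mul(168, Pow(Add(-2, Mul(-3, 14)), 2))) = Add(50505, Mul(168, Pow(Add(-2, -42), 2))) = Add(50505, Mul(168, Pow(-44, 2))) = Add(50505, Mul(168, 1936)) = Add(50505, 325248) = 375753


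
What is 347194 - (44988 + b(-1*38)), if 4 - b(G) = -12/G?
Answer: 5741844/19 ≈ 3.0220e+5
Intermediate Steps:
b(G) = 4 + 12/G (b(G) = 4 - (-12)/G = 4 + 12/G)
347194 - (44988 + b(-1*38)) = 347194 - (44988 + (4 + 12/((-1*38)))) = 347194 - (44988 + (4 + 12/(-38))) = 347194 - (44988 + (4 + 12*(-1/38))) = 347194 - (44988 + (4 - 6/19)) = 347194 - (44988 + 70/19) = 347194 - 1*854842/19 = 347194 - 854842/19 = 5741844/19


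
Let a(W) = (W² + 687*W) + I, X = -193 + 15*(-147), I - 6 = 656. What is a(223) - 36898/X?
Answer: 244125257/1199 ≈ 2.0361e+5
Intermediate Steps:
I = 662 (I = 6 + 656 = 662)
X = -2398 (X = -193 - 2205 = -2398)
a(W) = 662 + W² + 687*W (a(W) = (W² + 687*W) + 662 = 662 + W² + 687*W)
a(223) - 36898/X = (662 + 223² + 687*223) - 36898/(-2398) = (662 + 49729 + 153201) - 36898*(-1)/2398 = 203592 - 1*(-18449/1199) = 203592 + 18449/1199 = 244125257/1199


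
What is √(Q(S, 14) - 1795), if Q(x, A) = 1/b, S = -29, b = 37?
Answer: I*√2457318/37 ≈ 42.367*I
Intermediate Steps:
Q(x, A) = 1/37
√(Q(S, 14) - 1795) = √(1/37 - 1795) = √(-66414/37) = I*√2457318/37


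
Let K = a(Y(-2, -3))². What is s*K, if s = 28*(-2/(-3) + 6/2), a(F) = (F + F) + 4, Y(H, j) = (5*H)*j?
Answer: 1261568/3 ≈ 4.2052e+5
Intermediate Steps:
Y(H, j) = 5*H*j
a(F) = 4 + 2*F (a(F) = 2*F + 4 = 4 + 2*F)
K = 4096 (K = (4 + 2*(5*(-2)*(-3)))² = (4 + 2*30)² = (4 + 60)² = 64² = 4096)
s = 308/3 (s = 28*(-2*(-⅓) + 6*(½)) = 28*(⅔ + 3) = 28*(11/3) = 308/3 ≈ 102.67)
s*K = (308/3)*4096 = 1261568/3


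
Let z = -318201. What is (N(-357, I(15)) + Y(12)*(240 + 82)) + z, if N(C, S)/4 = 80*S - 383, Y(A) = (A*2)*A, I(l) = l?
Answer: -222197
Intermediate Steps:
Y(A) = 2*A² (Y(A) = (2*A)*A = 2*A²)
N(C, S) = -1532 + 320*S (N(C, S) = 4*(80*S - 383) = 4*(-383 + 80*S) = -1532 + 320*S)
(N(-357, I(15)) + Y(12)*(240 + 82)) + z = ((-1532 + 320*15) + (2*12²)*(240 + 82)) - 318201 = ((-1532 + 4800) + (2*144)*322) - 318201 = (3268 + 288*322) - 318201 = (3268 + 92736) - 318201 = 96004 - 318201 = -222197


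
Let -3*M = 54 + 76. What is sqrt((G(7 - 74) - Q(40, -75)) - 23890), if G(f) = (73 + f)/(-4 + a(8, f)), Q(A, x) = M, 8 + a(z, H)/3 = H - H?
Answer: I*sqrt(42065898)/42 ≈ 154.42*I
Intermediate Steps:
a(z, H) = -24 (a(z, H) = -24 + 3*(H - H) = -24 + 3*0 = -24 + 0 = -24)
M = -130/3 (M = -(54 + 76)/3 = -1/3*130 = -130/3 ≈ -43.333)
Q(A, x) = -130/3
G(f) = -73/28 - f/28 (G(f) = (73 + f)/(-4 - 24) = (73 + f)/(-28) = (73 + f)*(-1/28) = -73/28 - f/28)
sqrt((G(7 - 74) - Q(40, -75)) - 23890) = sqrt(((-73/28 - (7 - 74)/28) - 1*(-130/3)) - 23890) = sqrt(((-73/28 - 1/28*(-67)) + 130/3) - 23890) = sqrt(((-73/28 + 67/28) + 130/3) - 23890) = sqrt((-3/14 + 130/3) - 23890) = sqrt(1811/42 - 23890) = sqrt(-1001569/42) = I*sqrt(42065898)/42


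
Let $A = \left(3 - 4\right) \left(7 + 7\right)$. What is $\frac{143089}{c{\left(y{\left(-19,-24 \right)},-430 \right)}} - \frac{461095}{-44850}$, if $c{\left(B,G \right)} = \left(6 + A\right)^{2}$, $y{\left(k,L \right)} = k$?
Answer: $\frac{644705173}{287040} \approx 2246.0$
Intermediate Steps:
$A = -14$ ($A = \left(-1\right) 14 = -14$)
$c{\left(B,G \right)} = 64$ ($c{\left(B,G \right)} = \left(6 - 14\right)^{2} = \left(-8\right)^{2} = 64$)
$\frac{143089}{c{\left(y{\left(-19,-24 \right)},-430 \right)}} - \frac{461095}{-44850} = \frac{143089}{64} - \frac{461095}{-44850} = 143089 \cdot \frac{1}{64} - - \frac{92219}{8970} = \frac{143089}{64} + \frac{92219}{8970} = \frac{644705173}{287040}$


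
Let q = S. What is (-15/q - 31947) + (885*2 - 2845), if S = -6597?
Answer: -72615373/2199 ≈ -33022.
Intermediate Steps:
q = -6597
(-15/q - 31947) + (885*2 - 2845) = (-15/(-6597) - 31947) + (885*2 - 2845) = (-15*(-1/6597) - 31947) + (1770 - 2845) = (5/2199 - 31947) - 1075 = -70251448/2199 - 1075 = -72615373/2199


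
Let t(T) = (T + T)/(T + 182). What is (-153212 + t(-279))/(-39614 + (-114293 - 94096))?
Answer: 14861006/24056291 ≈ 0.61776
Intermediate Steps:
t(T) = 2*T/(182 + T) (t(T) = (2*T)/(182 + T) = 2*T/(182 + T))
(-153212 + t(-279))/(-39614 + (-114293 - 94096)) = (-153212 + 2*(-279)/(182 - 279))/(-39614 + (-114293 - 94096)) = (-153212 + 2*(-279)/(-97))/(-39614 - 208389) = (-153212 + 2*(-279)*(-1/97))/(-248003) = (-153212 + 558/97)*(-1/248003) = -14861006/97*(-1/248003) = 14861006/24056291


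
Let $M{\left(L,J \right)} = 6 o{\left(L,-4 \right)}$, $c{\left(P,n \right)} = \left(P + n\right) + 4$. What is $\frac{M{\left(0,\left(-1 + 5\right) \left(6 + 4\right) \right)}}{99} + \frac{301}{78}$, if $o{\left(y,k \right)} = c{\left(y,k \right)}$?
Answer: $\frac{301}{78} \approx 3.859$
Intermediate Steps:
$c{\left(P,n \right)} = 4 + P + n$
$o{\left(y,k \right)} = 4 + k + y$ ($o{\left(y,k \right)} = 4 + y + k = 4 + k + y$)
$M{\left(L,J \right)} = 6 L$ ($M{\left(L,J \right)} = 6 \left(4 - 4 + L\right) = 6 L$)
$\frac{M{\left(0,\left(-1 + 5\right) \left(6 + 4\right) \right)}}{99} + \frac{301}{78} = \frac{6 \cdot 0}{99} + \frac{301}{78} = 0 \cdot \frac{1}{99} + 301 \cdot \frac{1}{78} = 0 + \frac{301}{78} = \frac{301}{78}$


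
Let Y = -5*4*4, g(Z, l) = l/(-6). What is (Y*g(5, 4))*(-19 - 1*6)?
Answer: -4000/3 ≈ -1333.3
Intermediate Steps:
g(Z, l) = -l/6 (g(Z, l) = l*(-⅙) = -l/6)
Y = -80 (Y = -20*4 = -80)
(Y*g(5, 4))*(-19 - 1*6) = (-(-40)*4/3)*(-19 - 1*6) = (-80*(-⅔))*(-19 - 6) = (160/3)*(-25) = -4000/3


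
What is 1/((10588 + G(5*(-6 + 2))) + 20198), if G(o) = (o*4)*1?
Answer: 1/30706 ≈ 3.2567e-5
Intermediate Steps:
G(o) = 4*o (G(o) = (4*o)*1 = 4*o)
1/((10588 + G(5*(-6 + 2))) + 20198) = 1/((10588 + 4*(5*(-6 + 2))) + 20198) = 1/((10588 + 4*(5*(-4))) + 20198) = 1/((10588 + 4*(-20)) + 20198) = 1/((10588 - 80) + 20198) = 1/(10508 + 20198) = 1/30706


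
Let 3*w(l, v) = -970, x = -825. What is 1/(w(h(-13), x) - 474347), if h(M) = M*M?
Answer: -3/1424011 ≈ -2.1067e-6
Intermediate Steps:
h(M) = M²
w(l, v) = -970/3 (w(l, v) = (⅓)*(-970) = -970/3)
1/(w(h(-13), x) - 474347) = 1/(-970/3 - 474347) = 1/(-1424011/3) = -3/1424011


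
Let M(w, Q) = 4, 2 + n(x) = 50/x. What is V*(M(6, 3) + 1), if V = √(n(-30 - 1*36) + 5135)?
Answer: 10*√1397253/33 ≈ 358.20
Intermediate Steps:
n(x) = -2 + 50/x
V = 2*√1397253/33 (V = √((-2 + 50/(-30 - 1*36)) + 5135) = √((-2 + 50/(-30 - 36)) + 5135) = √((-2 + 50/(-66)) + 5135) = √((-2 + 50*(-1/66)) + 5135) = √((-2 - 25/33) + 5135) = √(-91/33 + 5135) = √(169364/33) = 2*√1397253/33 ≈ 71.640)
V*(M(6, 3) + 1) = (2*√1397253/33)*(4 + 1) = (2*√1397253/33)*5 = 10*√1397253/33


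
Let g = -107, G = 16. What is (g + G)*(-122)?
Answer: 11102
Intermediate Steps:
(g + G)*(-122) = (-107 + 16)*(-122) = -91*(-122) = 11102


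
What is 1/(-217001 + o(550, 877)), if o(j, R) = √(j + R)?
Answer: -217001/47089432574 - √1427/47089432574 ≈ -4.6091e-6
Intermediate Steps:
o(j, R) = √(R + j)
1/(-217001 + o(550, 877)) = 1/(-217001 + √(877 + 550)) = 1/(-217001 + √1427)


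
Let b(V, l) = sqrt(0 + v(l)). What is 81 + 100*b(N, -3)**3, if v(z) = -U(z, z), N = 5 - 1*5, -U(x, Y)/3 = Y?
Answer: 81 - 2700*I ≈ 81.0 - 2700.0*I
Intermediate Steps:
U(x, Y) = -3*Y
N = 0 (N = 5 - 5 = 0)
v(z) = 3*z (v(z) = -(-3)*z = 3*z)
b(V, l) = sqrt(3)*sqrt(l) (b(V, l) = sqrt(0 + 3*l) = sqrt(3*l) = sqrt(3)*sqrt(l))
81 + 100*b(N, -3)**3 = 81 + 100*(sqrt(3)*sqrt(-3))**3 = 81 + 100*(sqrt(3)*(I*sqrt(3)))**3 = 81 + 100*(3*I)**3 = 81 + 100*(-27*I) = 81 - 2700*I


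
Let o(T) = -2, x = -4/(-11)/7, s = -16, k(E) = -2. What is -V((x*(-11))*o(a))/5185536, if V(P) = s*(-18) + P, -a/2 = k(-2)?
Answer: -253/4537344 ≈ -5.5760e-5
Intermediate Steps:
x = 4/77 (x = -4*(-1/11)*(1/7) = (4/11)*(1/7) = 4/77 ≈ 0.051948)
a = 4 (a = -2*(-2) = 4)
V(P) = 288 + P (V(P) = -16*(-18) + P = 288 + P)
-V((x*(-11))*o(a))/5185536 = -(288 + ((4/77)*(-11))*(-2))/5185536 = -(288 - 4/7*(-2))/5185536 = -(288 + 8/7)/5185536 = -2024/(7*5185536) = -1*253/4537344 = -253/4537344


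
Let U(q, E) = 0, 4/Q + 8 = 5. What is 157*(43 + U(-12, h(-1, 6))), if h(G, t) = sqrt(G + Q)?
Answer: 6751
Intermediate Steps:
Q = -4/3 (Q = 4/(-8 + 5) = 4/(-3) = 4*(-1/3) = -4/3 ≈ -1.3333)
h(G, t) = sqrt(-4/3 + G) (h(G, t) = sqrt(G - 4/3) = sqrt(-4/3 + G))
157*(43 + U(-12, h(-1, 6))) = 157*(43 + 0) = 157*43 = 6751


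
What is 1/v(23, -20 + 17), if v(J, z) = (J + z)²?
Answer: 1/400 ≈ 0.0025000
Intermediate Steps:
1/v(23, -20 + 17) = 1/((23 + (-20 + 17))²) = 1/((23 - 3)²) = 1/(20²) = 1/400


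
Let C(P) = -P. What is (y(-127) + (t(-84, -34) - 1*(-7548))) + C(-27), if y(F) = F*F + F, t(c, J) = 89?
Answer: 23666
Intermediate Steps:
y(F) = F + F² (y(F) = F² + F = F + F²)
(y(-127) + (t(-84, -34) - 1*(-7548))) + C(-27) = (-127*(1 - 127) + (89 - 1*(-7548))) - 1*(-27) = (-127*(-126) + (89 + 7548)) + 27 = (16002 + 7637) + 27 = 23639 + 27 = 23666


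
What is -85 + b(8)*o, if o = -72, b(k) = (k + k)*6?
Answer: -6997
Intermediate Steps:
b(k) = 12*k (b(k) = (2*k)*6 = 12*k)
-85 + b(8)*o = -85 + (12*8)*(-72) = -85 + 96*(-72) = -85 - 6912 = -6997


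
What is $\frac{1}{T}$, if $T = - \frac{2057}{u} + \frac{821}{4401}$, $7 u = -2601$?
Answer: $\frac{74817}{428140} \approx 0.17475$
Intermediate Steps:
$u = - \frac{2601}{7}$ ($u = \frac{1}{7} \left(-2601\right) = - \frac{2601}{7} \approx -371.57$)
$T = \frac{428140}{74817}$ ($T = - \frac{2057}{- \frac{2601}{7}} + \frac{821}{4401} = \left(-2057\right) \left(- \frac{7}{2601}\right) + 821 \cdot \frac{1}{4401} = \frac{847}{153} + \frac{821}{4401} = \frac{428140}{74817} \approx 5.7225$)
$\frac{1}{T} = \frac{1}{\frac{428140}{74817}} = \frac{74817}{428140}$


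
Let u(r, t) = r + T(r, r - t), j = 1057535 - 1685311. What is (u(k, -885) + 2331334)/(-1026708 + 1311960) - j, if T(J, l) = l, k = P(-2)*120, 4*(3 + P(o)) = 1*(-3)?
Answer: 179076690871/285252 ≈ 6.2778e+5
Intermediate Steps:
P(o) = -15/4 (P(o) = -3 + (1*(-3))/4 = -3 + (¼)*(-3) = -3 - ¾ = -15/4)
k = -450 (k = -15/4*120 = -450)
j = -627776
u(r, t) = -t + 2*r (u(r, t) = r + (r - t) = -t + 2*r)
(u(k, -885) + 2331334)/(-1026708 + 1311960) - j = ((-1*(-885) + 2*(-450)) + 2331334)/(-1026708 + 1311960) - 1*(-627776) = ((885 - 900) + 2331334)/285252 + 627776 = (-15 + 2331334)*(1/285252) + 627776 = 2331319*(1/285252) + 627776 = 2331319/285252 + 627776 = 179076690871/285252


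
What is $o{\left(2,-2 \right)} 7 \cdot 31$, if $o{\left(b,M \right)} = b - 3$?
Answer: $-217$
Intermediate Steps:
$o{\left(b,M \right)} = -3 + b$
$o{\left(2,-2 \right)} 7 \cdot 31 = \left(-3 + 2\right) 7 \cdot 31 = \left(-1\right) 7 \cdot 31 = \left(-7\right) 31 = -217$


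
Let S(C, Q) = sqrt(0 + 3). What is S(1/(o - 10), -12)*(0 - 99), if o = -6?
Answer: -99*sqrt(3) ≈ -171.47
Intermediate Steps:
S(C, Q) = sqrt(3)
S(1/(o - 10), -12)*(0 - 99) = sqrt(3)*(0 - 99) = sqrt(3)*(-99) = -99*sqrt(3)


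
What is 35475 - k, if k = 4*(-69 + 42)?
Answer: 35583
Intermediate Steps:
k = -108 (k = 4*(-27) = -108)
35475 - k = 35475 - 1*(-108) = 35475 + 108 = 35583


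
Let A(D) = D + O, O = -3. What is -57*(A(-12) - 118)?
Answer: 7581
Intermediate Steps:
A(D) = -3 + D (A(D) = D - 3 = -3 + D)
-57*(A(-12) - 118) = -57*((-3 - 12) - 118) = -57*(-15 - 118) = -57*(-133) = 7581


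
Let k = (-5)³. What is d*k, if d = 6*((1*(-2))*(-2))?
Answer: -3000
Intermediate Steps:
k = -125
d = 24 (d = 6*(-2*(-2)) = 6*4 = 24)
d*k = 24*(-125) = -3000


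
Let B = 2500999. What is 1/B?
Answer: 1/2500999 ≈ 3.9984e-7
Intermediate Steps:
1/B = 1/2500999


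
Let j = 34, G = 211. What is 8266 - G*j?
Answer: 1092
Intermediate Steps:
8266 - G*j = 8266 - 211*34 = 8266 - 1*7174 = 8266 - 7174 = 1092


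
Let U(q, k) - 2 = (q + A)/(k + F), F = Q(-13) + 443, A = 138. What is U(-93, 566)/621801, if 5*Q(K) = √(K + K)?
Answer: 17346409/5275370254617 - 25*I*√26/1758456751539 ≈ 3.2882e-6 - 7.2493e-11*I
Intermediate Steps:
Q(K) = √2*√K/5 (Q(K) = √(K + K)/5 = √(2*K)/5 = (√2*√K)/5 = √2*√K/5)
F = 443 + I*√26/5 (F = √2*√(-13)/5 + 443 = √2*(I*√13)/5 + 443 = I*√26/5 + 443 = 443 + I*√26/5 ≈ 443.0 + 1.0198*I)
U(q, k) = 2 + (138 + q)/(443 + k + I*√26/5) (U(q, k) = 2 + (q + 138)/(k + (443 + I*√26/5)) = 2 + (138 + q)/(443 + k + I*√26/5))
U(-93, 566)/621801 = ((5120 + 5*(-93) + 10*566 + 2*I*√26)/(2215 + 5*566 + I*√26))/621801 = ((5120 - 465 + 5660 + 2*I*√26)/(2215 + 2830 + I*√26))*(1/621801) = ((10315 + 2*I*√26)/(5045 + I*√26))*(1/621801) = (10315 + 2*I*√26)/(621801*(5045 + I*√26))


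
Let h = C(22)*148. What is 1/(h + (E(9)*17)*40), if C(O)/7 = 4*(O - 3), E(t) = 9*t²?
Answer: 1/574456 ≈ 1.7408e-6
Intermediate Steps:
C(O) = -84 + 28*O (C(O) = 7*(4*(O - 3)) = 7*(4*(-3 + O)) = 7*(-12 + 4*O) = -84 + 28*O)
h = 78736 (h = (-84 + 28*22)*148 = (-84 + 616)*148 = 532*148 = 78736)
1/(h + (E(9)*17)*40) = 1/(78736 + ((9*9²)*17)*40) = 1/(78736 + ((9*81)*17)*40) = 1/(78736 + (729*17)*40) = 1/(78736 + 12393*40) = 1/(78736 + 495720) = 1/574456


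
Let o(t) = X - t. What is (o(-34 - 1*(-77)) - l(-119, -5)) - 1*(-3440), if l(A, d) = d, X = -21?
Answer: 3381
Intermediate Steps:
o(t) = -21 - t
(o(-34 - 1*(-77)) - l(-119, -5)) - 1*(-3440) = ((-21 - (-34 - 1*(-77))) - 1*(-5)) - 1*(-3440) = ((-21 - (-34 + 77)) + 5) + 3440 = ((-21 - 1*43) + 5) + 3440 = ((-21 - 43) + 5) + 3440 = (-64 + 5) + 3440 = -59 + 3440 = 3381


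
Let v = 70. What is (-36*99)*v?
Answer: -249480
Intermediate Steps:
(-36*99)*v = -36*99*70 = -3564*70 = -249480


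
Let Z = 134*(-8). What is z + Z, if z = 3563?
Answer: 2491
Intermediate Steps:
Z = -1072
z + Z = 3563 - 1072 = 2491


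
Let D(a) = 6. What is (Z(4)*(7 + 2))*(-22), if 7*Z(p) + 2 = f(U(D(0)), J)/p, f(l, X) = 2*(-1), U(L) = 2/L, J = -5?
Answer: 495/7 ≈ 70.714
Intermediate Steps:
f(l, X) = -2
Z(p) = -2/7 - 2/(7*p) (Z(p) = -2/7 + (-2/p)/7 = -2/7 - 2/(7*p))
(Z(4)*(7 + 2))*(-22) = (((2/7)*(-1 - 1*4)/4)*(7 + 2))*(-22) = (((2/7)*(¼)*(-1 - 4))*9)*(-22) = (((2/7)*(¼)*(-5))*9)*(-22) = -5/14*9*(-22) = -45/14*(-22) = 495/7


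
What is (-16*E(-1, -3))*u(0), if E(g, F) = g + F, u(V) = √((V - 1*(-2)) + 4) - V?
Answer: 64*√6 ≈ 156.77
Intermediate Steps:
u(V) = √(6 + V) - V (u(V) = √((V + 2) + 4) - V = √((2 + V) + 4) - V = √(6 + V) - V)
E(g, F) = F + g
(-16*E(-1, -3))*u(0) = (-16*(-3 - 1))*(√(6 + 0) - 1*0) = (-16*(-4))*(√6 + 0) = 64*√6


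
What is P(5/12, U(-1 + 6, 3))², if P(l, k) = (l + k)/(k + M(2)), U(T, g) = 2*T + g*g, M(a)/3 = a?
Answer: 54289/90000 ≈ 0.60321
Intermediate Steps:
M(a) = 3*a
U(T, g) = g² + 2*T (U(T, g) = 2*T + g² = g² + 2*T)
P(l, k) = (k + l)/(6 + k) (P(l, k) = (l + k)/(k + 3*2) = (k + l)/(k + 6) = (k + l)/(6 + k))
P(5/12, U(-1 + 6, 3))² = (((3² + 2*(-1 + 6)) + 5/12)/(6 + (3² + 2*(-1 + 6))))² = (((9 + 2*5) + 5*(1/12))/(6 + (9 + 2*5)))² = (((9 + 10) + 5/12)/(6 + (9 + 10)))² = ((19 + 5/12)/(6 + 19))² = ((233/12)/25)² = ((1/25)*(233/12))² = (233/300)² = 54289/90000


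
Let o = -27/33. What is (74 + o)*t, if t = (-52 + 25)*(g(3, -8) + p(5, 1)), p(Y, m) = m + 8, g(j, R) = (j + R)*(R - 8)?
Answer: -1934415/11 ≈ -1.7586e+5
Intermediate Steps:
o = -9/11 (o = -27*1/33 = -9/11 ≈ -0.81818)
g(j, R) = (-8 + R)*(R + j) (g(j, R) = (R + j)*(-8 + R) = (-8 + R)*(R + j))
p(Y, m) = 8 + m
t = -2403 (t = (-52 + 25)*(((-8)² - 8*(-8) - 8*3 - 8*3) + (8 + 1)) = -27*((64 + 64 - 24 - 24) + 9) = -27*(80 + 9) = -27*89 = -2403)
(74 + o)*t = (74 - 9/11)*(-2403) = (805/11)*(-2403) = -1934415/11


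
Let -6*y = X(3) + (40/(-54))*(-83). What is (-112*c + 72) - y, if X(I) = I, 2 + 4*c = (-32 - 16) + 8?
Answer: 203917/162 ≈ 1258.7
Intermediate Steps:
c = -21/2 (c = -1/2 + ((-32 - 16) + 8)/4 = -1/2 + (-48 + 8)/4 = -1/2 + (1/4)*(-40) = -1/2 - 10 = -21/2 ≈ -10.500)
y = -1741/162 (y = -(3 + (40/(-54))*(-83))/6 = -(3 + (40*(-1/54))*(-83))/6 = -(3 - 20/27*(-83))/6 = -(3 + 1660/27)/6 = -1/6*1741/27 = -1741/162 ≈ -10.747)
(-112*c + 72) - y = (-112*(-21/2) + 72) - 1*(-1741/162) = (1176 + 72) + 1741/162 = 1248 + 1741/162 = 203917/162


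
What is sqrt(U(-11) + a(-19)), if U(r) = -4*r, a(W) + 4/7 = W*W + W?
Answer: sqrt(18886)/7 ≈ 19.632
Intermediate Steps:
a(W) = -4/7 + W + W**2 (a(W) = -4/7 + (W*W + W) = -4/7 + (W**2 + W) = -4/7 + (W + W**2) = -4/7 + W + W**2)
sqrt(U(-11) + a(-19)) = sqrt(-4*(-11) + (-4/7 - 19 + (-19)**2)) = sqrt(44 + (-4/7 - 19 + 361)) = sqrt(44 + 2390/7) = sqrt(2698/7) = sqrt(18886)/7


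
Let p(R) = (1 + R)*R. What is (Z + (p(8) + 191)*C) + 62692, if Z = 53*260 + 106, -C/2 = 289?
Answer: -75436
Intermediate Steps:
C = -578 (C = -2*289 = -578)
p(R) = R*(1 + R)
Z = 13886 (Z = 13780 + 106 = 13886)
(Z + (p(8) + 191)*C) + 62692 = (13886 + (8*(1 + 8) + 191)*(-578)) + 62692 = (13886 + (8*9 + 191)*(-578)) + 62692 = (13886 + (72 + 191)*(-578)) + 62692 = (13886 + 263*(-578)) + 62692 = (13886 - 152014) + 62692 = -138128 + 62692 = -75436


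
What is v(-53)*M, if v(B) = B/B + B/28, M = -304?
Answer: 1900/7 ≈ 271.43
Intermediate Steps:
v(B) = 1 + B/28 (v(B) = 1 + B*(1/28) = 1 + B/28)
v(-53)*M = (1 + (1/28)*(-53))*(-304) = (1 - 53/28)*(-304) = -25/28*(-304) = 1900/7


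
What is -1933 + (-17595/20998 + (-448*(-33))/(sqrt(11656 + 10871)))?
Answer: -40606729/20998 + 4928*sqrt(2503)/2503 ≈ -1835.3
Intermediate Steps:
-1933 + (-17595/20998 + (-448*(-33))/(sqrt(11656 + 10871))) = -1933 + (-17595*1/20998 + 14784/(sqrt(22527))) = -1933 + (-17595/20998 + 14784/((3*sqrt(2503)))) = -1933 + (-17595/20998 + 14784*(sqrt(2503)/7509)) = -1933 + (-17595/20998 + 4928*sqrt(2503)/2503) = -40606729/20998 + 4928*sqrt(2503)/2503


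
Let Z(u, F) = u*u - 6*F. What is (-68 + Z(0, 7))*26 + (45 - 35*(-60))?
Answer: -715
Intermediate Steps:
Z(u, F) = u² - 6*F
(-68 + Z(0, 7))*26 + (45 - 35*(-60)) = (-68 + (0² - 6*7))*26 + (45 - 35*(-60)) = (-68 + (0 - 42))*26 + (45 + 2100) = (-68 - 42)*26 + 2145 = -110*26 + 2145 = -2860 + 2145 = -715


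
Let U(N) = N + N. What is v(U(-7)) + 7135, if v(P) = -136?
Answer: 6999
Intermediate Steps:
U(N) = 2*N
v(U(-7)) + 7135 = -136 + 7135 = 6999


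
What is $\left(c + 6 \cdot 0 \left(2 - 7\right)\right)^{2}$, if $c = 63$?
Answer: $3969$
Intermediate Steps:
$\left(c + 6 \cdot 0 \left(2 - 7\right)\right)^{2} = \left(63 + 6 \cdot 0 \left(2 - 7\right)\right)^{2} = \left(63 + 0 \left(-5\right)\right)^{2} = \left(63 + 0\right)^{2} = 63^{2} = 3969$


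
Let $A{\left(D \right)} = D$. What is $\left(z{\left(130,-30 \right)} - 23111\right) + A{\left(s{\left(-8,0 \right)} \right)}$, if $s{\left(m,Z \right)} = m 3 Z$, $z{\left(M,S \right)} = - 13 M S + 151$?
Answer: $27740$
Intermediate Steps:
$z{\left(M,S \right)} = 151 - 13 M S$ ($z{\left(M,S \right)} = - 13 M S + 151 = 151 - 13 M S$)
$s{\left(m,Z \right)} = 3 Z m$ ($s{\left(m,Z \right)} = 3 m Z = 3 Z m$)
$\left(z{\left(130,-30 \right)} - 23111\right) + A{\left(s{\left(-8,0 \right)} \right)} = \left(\left(151 - 1690 \left(-30\right)\right) - 23111\right) + 3 \cdot 0 \left(-8\right) = \left(\left(151 + 50700\right) - 23111\right) + 0 = \left(50851 - 23111\right) + 0 = 27740 + 0 = 27740$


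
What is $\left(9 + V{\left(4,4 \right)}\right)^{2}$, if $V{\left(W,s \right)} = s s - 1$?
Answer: $576$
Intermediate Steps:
$V{\left(W,s \right)} = -1 + s^{2}$ ($V{\left(W,s \right)} = s^{2} - 1 = -1 + s^{2}$)
$\left(9 + V{\left(4,4 \right)}\right)^{2} = \left(9 - \left(1 - 4^{2}\right)\right)^{2} = \left(9 + \left(-1 + 16\right)\right)^{2} = \left(9 + 15\right)^{2} = 24^{2} = 576$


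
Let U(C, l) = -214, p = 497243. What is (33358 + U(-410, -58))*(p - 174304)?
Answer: 10703490216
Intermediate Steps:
(33358 + U(-410, -58))*(p - 174304) = (33358 - 214)*(497243 - 174304) = 33144*322939 = 10703490216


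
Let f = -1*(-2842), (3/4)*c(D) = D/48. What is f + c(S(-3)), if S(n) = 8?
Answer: 25580/9 ≈ 2842.2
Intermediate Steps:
c(D) = D/36 (c(D) = 4*(D/48)/3 = D/36)
f = 2842
f + c(S(-3)) = 2842 + (1/36)*8 = 2842 + 2/9 = 25580/9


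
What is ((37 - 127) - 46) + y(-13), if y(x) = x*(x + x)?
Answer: 202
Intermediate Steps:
y(x) = 2*x² (y(x) = x*(2*x) = 2*x²)
((37 - 127) - 46) + y(-13) = ((37 - 127) - 46) + 2*(-13)² = (-90 - 46) + 2*169 = -136 + 338 = 202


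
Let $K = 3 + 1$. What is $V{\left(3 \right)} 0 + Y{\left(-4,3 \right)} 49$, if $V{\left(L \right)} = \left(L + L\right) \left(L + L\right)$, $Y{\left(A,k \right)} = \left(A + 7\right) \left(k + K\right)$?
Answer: $1029$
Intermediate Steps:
$K = 4$
$Y{\left(A,k \right)} = \left(4 + k\right) \left(7 + A\right)$ ($Y{\left(A,k \right)} = \left(A + 7\right) \left(k + 4\right) = \left(7 + A\right) \left(4 + k\right) = \left(4 + k\right) \left(7 + A\right)$)
$V{\left(L \right)} = 4 L^{2}$ ($V{\left(L \right)} = 2 L 2 L = 4 L^{2}$)
$V{\left(3 \right)} 0 + Y{\left(-4,3 \right)} 49 = 4 \cdot 3^{2} \cdot 0 + \left(28 + 4 \left(-4\right) + 7 \cdot 3 - 12\right) 49 = 4 \cdot 9 \cdot 0 + \left(28 - 16 + 21 - 12\right) 49 = 36 \cdot 0 + 21 \cdot 49 = 0 + 1029 = 1029$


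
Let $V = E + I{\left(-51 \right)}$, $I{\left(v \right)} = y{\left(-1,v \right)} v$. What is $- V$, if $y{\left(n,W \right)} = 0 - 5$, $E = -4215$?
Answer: $3960$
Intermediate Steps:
$y{\left(n,W \right)} = -5$ ($y{\left(n,W \right)} = 0 - 5 = -5$)
$I{\left(v \right)} = - 5 v$
$V = -3960$ ($V = -4215 - -255 = -4215 + 255 = -3960$)
$- V = \left(-1\right) \left(-3960\right) = 3960$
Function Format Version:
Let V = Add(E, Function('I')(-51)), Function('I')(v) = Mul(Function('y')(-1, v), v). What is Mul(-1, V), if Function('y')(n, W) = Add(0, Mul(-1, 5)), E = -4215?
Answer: 3960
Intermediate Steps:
Function('y')(n, W) = -5 (Function('y')(n, W) = Add(0, -5) = -5)
Function('I')(v) = Mul(-5, v)
V = -3960 (V = Add(-4215, Mul(-5, -51)) = Add(-4215, 255) = -3960)
Mul(-1, V) = Mul(-1, -3960) = 3960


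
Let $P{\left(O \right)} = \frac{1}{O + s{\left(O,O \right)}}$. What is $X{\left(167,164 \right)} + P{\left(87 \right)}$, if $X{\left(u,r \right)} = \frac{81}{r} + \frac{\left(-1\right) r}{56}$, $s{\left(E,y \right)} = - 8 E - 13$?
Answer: $- \frac{869819}{357028} \approx -2.4363$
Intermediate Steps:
$s{\left(E,y \right)} = -13 - 8 E$
$X{\left(u,r \right)} = \frac{81}{r} - \frac{r}{56}$ ($X{\left(u,r \right)} = \frac{81}{r} + - r \frac{1}{56} = \frac{81}{r} - \frac{r}{56}$)
$P{\left(O \right)} = \frac{1}{-13 - 7 O}$ ($P{\left(O \right)} = \frac{1}{O - \left(13 + 8 O\right)} = \frac{1}{-13 - 7 O}$)
$X{\left(167,164 \right)} + P{\left(87 \right)} = \left(\frac{81}{164} - \frac{41}{14}\right) - \frac{1}{13 + 7 \cdot 87} = \left(81 \cdot \frac{1}{164} - \frac{41}{14}\right) - \frac{1}{13 + 609} = \left(\frac{81}{164} - \frac{41}{14}\right) - \frac{1}{622} = - \frac{2795}{1148} - \frac{1}{622} = - \frac{869819}{357028}$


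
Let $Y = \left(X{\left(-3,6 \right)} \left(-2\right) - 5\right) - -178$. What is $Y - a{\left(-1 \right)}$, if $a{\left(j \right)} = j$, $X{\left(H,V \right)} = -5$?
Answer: $184$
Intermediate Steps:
$Y = 183$ ($Y = \left(\left(-5\right) \left(-2\right) - 5\right) - -178 = \left(10 - 5\right) + 178 = 5 + 178 = 183$)
$Y - a{\left(-1 \right)} = 183 - -1 = 183 + 1 = 184$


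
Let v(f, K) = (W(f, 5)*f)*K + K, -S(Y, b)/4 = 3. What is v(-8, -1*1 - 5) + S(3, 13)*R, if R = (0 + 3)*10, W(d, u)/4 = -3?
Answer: -942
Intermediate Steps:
W(d, u) = -12 (W(d, u) = 4*(-3) = -12)
S(Y, b) = -12 (S(Y, b) = -4*3 = -12)
R = 30 (R = 3*10 = 30)
v(f, K) = K - 12*K*f (v(f, K) = (-12*f)*K + K = -12*K*f + K = K - 12*K*f)
v(-8, -1*1 - 5) + S(3, 13)*R = (-1*1 - 5)*(1 - 12*(-8)) - 12*30 = (-1 - 5)*(1 + 96) - 360 = -6*97 - 360 = -582 - 360 = -942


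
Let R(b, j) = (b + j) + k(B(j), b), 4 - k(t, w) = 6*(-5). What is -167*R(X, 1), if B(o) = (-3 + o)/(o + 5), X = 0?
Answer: -5845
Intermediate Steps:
B(o) = (-3 + o)/(5 + o)
k(t, w) = 34 (k(t, w) = 4 - 6*(-5) = 4 - 1*(-30) = 4 + 30 = 34)
R(b, j) = 34 + b + j (R(b, j) = (b + j) + 34 = 34 + b + j)
-167*R(X, 1) = -167*(34 + 0 + 1) = -167*35 = -5845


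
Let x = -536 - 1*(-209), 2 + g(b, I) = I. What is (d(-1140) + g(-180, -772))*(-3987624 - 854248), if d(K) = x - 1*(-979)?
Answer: 590708384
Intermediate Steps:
g(b, I) = -2 + I
x = -327 (x = -536 + 209 = -327)
d(K) = 652 (d(K) = -327 - 1*(-979) = -327 + 979 = 652)
(d(-1140) + g(-180, -772))*(-3987624 - 854248) = (652 + (-2 - 772))*(-3987624 - 854248) = (652 - 774)*(-4841872) = -122*(-4841872) = 590708384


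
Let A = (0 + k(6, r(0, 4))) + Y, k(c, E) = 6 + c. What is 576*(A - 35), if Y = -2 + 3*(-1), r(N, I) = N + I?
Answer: -16128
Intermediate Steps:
r(N, I) = I + N
Y = -5 (Y = -2 - 3 = -5)
A = 7 (A = (0 + (6 + 6)) - 5 = (0 + 12) - 5 = 12 - 5 = 7)
576*(A - 35) = 576*(7 - 35) = 576*(-28) = -16128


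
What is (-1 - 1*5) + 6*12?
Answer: 66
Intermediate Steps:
(-1 - 1*5) + 6*12 = (-1 - 5) + 72 = -6 + 72 = 66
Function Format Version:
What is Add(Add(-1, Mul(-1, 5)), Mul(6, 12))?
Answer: 66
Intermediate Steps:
Add(Add(-1, Mul(-1, 5)), Mul(6, 12)) = Add(Add(-1, -5), 72) = Add(-6, 72) = 66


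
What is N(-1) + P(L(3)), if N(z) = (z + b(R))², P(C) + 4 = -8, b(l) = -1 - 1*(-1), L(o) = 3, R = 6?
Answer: -11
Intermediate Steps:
b(l) = 0 (b(l) = -1 + 1 = 0)
P(C) = -12 (P(C) = -4 - 8 = -12)
N(z) = z² (N(z) = (z + 0)² = z²)
N(-1) + P(L(3)) = (-1)² - 12 = 1 - 12 = -11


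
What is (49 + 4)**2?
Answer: 2809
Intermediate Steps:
(49 + 4)**2 = 53**2 = 2809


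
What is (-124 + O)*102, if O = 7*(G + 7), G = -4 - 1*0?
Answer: -10506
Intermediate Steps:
G = -4 (G = -4 + 0 = -4)
O = 21 (O = 7*(-4 + 7) = 7*3 = 21)
(-124 + O)*102 = (-124 + 21)*102 = -103*102 = -10506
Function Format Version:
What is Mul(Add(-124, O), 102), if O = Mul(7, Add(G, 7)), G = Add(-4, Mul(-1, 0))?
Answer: -10506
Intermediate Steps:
G = -4 (G = Add(-4, 0) = -4)
O = 21 (O = Mul(7, Add(-4, 7)) = Mul(7, 3) = 21)
Mul(Add(-124, O), 102) = Mul(Add(-124, 21), 102) = Mul(-103, 102) = -10506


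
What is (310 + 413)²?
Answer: 522729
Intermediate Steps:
(310 + 413)² = 723² = 522729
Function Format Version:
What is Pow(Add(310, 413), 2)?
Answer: 522729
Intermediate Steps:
Pow(Add(310, 413), 2) = Pow(723, 2) = 522729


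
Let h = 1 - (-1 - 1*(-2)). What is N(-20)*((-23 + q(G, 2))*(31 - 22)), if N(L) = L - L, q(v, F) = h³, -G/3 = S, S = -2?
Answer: 0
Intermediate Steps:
G = 6 (G = -3*(-2) = 6)
h = 0 (h = 1 - (-1 + 2) = 1 - 1*1 = 1 - 1 = 0)
q(v, F) = 0 (q(v, F) = 0³ = 0)
N(L) = 0
N(-20)*((-23 + q(G, 2))*(31 - 22)) = 0*((-23 + 0)*(31 - 22)) = 0*(-23*9) = 0*(-207) = 0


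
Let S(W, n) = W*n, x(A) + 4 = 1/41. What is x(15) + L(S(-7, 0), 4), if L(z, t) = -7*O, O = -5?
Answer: 1272/41 ≈ 31.024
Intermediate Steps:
x(A) = -163/41 (x(A) = -4 + 1/41 = -163/41)
L(z, t) = 35 (L(z, t) = -7*(-5) = 35)
x(15) + L(S(-7, 0), 4) = -163/41 + 35 = 1272/41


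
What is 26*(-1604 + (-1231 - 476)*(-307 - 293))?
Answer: 26587496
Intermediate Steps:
26*(-1604 + (-1231 - 476)*(-307 - 293)) = 26*(-1604 - 1707*(-600)) = 26*(-1604 + 1024200) = 26*1022596 = 26587496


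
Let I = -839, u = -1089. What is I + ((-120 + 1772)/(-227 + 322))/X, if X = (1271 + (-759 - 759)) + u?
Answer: -26621883/31730 ≈ -839.01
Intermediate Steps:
X = -1336 (X = (1271 + (-759 - 759)) - 1089 = (1271 - 1518) - 1089 = -247 - 1089 = -1336)
I + ((-120 + 1772)/(-227 + 322))/X = -839 + ((-120 + 1772)/(-227 + 322))/(-1336) = -839 + (1652/95)*(-1/1336) = -839 - 413/31730 = -26621883/31730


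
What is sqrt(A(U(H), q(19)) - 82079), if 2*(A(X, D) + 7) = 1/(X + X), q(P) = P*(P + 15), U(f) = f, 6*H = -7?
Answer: I*sqrt(16088898)/14 ≈ 286.51*I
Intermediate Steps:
H = -7/6 (H = (1/6)*(-7) = -7/6 ≈ -1.1667)
q(P) = P*(15 + P)
A(X, D) = -7 + 1/(4*X) (A(X, D) = -7 + 1/(2*(X + X)) = -7 + 1/(2*((2*X))) = -7 + (1/(2*X))/2 = -7 + 1/(4*X))
sqrt(A(U(H), q(19)) - 82079) = sqrt((-7 + 1/(4*(-7/6))) - 82079) = sqrt((-7 + (1/4)*(-6/7)) - 82079) = sqrt((-7 - 3/14) - 82079) = sqrt(-101/14 - 82079) = sqrt(-1149207/14) = I*sqrt(16088898)/14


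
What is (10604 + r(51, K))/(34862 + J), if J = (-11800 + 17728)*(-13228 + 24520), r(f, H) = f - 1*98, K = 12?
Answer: 459/2911906 ≈ 0.00015763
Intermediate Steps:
r(f, H) = -98 + f (r(f, H) = f - 98 = -98 + f)
J = 66938976 (J = 5928*11292 = 66938976)
(10604 + r(51, K))/(34862 + J) = (10604 + (-98 + 51))/(34862 + 66938976) = (10604 - 47)/66973838 = 10557*(1/66973838) = 459/2911906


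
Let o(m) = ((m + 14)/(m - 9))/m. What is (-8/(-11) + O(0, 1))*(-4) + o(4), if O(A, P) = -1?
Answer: 21/110 ≈ 0.19091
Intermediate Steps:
o(m) = (14 + m)/(m*(-9 + m)) (o(m) = ((14 + m)/(-9 + m))/m = (14 + m)/(m*(-9 + m)))
(-8/(-11) + O(0, 1))*(-4) + o(4) = (-8/(-11) - 1)*(-4) + (14 + 4)/(4*(-9 + 4)) = (-8*(-1/11) - 1)*(-4) + (¼)*18/(-5) = (8/11 - 1)*(-4) + (¼)*(-⅕)*18 = -3/11*(-4) - 9/10 = 12/11 - 9/10 = 21/110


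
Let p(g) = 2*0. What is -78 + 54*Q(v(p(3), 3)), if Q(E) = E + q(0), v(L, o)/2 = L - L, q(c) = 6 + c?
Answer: 246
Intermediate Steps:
p(g) = 0
v(L, o) = 0 (v(L, o) = 2*(L - L) = 2*0 = 0)
Q(E) = 6 + E (Q(E) = E + (6 + 0) = E + 6 = 6 + E)
-78 + 54*Q(v(p(3), 3)) = -78 + 54*(6 + 0) = -78 + 54*6 = -78 + 324 = 246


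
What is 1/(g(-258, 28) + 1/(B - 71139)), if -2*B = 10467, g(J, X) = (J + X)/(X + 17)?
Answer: -458235/2342096 ≈ -0.19565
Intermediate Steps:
g(J, X) = (J + X)/(17 + X)
B = -10467/2 (B = -½*10467 = -10467/2 ≈ -5233.5)
1/(g(-258, 28) + 1/(B - 71139)) = 1/((-258 + 28)/(17 + 28) + 1/(-10467/2 - 71139)) = 1/(-230/45 + 1/(-152745/2)) = 1/((1/45)*(-230) - 2/152745) = 1/(-46/9 - 2/152745) = 1/(-2342096/458235) = -458235/2342096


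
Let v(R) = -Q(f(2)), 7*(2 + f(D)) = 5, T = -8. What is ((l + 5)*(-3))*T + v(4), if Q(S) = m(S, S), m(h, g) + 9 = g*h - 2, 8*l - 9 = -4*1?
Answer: 7073/49 ≈ 144.35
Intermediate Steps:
f(D) = -9/7 (f(D) = -2 + (⅐)*5 = -2 + 5/7 = -9/7)
l = 5/8 (l = 9/8 + (-4*1)/8 = 9/8 + (⅛)*(-4) = 9/8 - ½ = 5/8 ≈ 0.62500)
m(h, g) = -11 + g*h (m(h, g) = -9 + (g*h - 2) = -9 + (-2 + g*h) = -11 + g*h)
Q(S) = -11 + S² (Q(S) = -11 + S*S = -11 + S²)
v(R) = 458/49 (v(R) = -(-11 + (-9/7)²) = -(-11 + 81/49) = -1*(-458/49) = 458/49)
((l + 5)*(-3))*T + v(4) = ((5/8 + 5)*(-3))*(-8) + 458/49 = ((45/8)*(-3))*(-8) + 458/49 = -135/8*(-8) + 458/49 = 135 + 458/49 = 7073/49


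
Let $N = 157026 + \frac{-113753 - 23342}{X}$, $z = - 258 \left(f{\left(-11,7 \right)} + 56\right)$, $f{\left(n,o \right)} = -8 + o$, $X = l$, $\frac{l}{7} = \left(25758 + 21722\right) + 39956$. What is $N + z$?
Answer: $\frac{12488988911}{87436} \approx 1.4284 \cdot 10^{5}$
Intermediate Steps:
$l = 612052$ ($l = 7 \left(\left(25758 + 21722\right) + 39956\right) = 7 \left(47480 + 39956\right) = 7 \cdot 87436 = 612052$)
$X = 612052$
$z = -14190$ ($z = - 258 \left(\left(-8 + 7\right) + 56\right) = - 258 \left(-1 + 56\right) = \left(-258\right) 55 = -14190$)
$N = \frac{13729705751}{87436}$ ($N = 157026 + \frac{-113753 - 23342}{612052} = 157026 + \left(-113753 - 23342\right) \frac{1}{612052} = 157026 - \frac{19585}{87436} = \frac{13729705751}{87436} \approx 1.5703 \cdot 10^{5}$)
$N + z = \frac{13729705751}{87436} - 14190 = \frac{12488988911}{87436}$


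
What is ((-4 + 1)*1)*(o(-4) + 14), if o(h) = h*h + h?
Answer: -78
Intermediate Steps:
o(h) = h + h² (o(h) = h² + h = h + h²)
((-4 + 1)*1)*(o(-4) + 14) = ((-4 + 1)*1)*(-4*(1 - 4) + 14) = (-3*1)*(-4*(-3) + 14) = -3*(12 + 14) = -3*26 = -78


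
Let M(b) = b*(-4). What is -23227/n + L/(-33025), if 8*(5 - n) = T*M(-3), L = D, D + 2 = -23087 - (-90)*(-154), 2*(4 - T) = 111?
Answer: -3056130479/10865225 ≈ -281.28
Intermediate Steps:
M(b) = -4*b
T = -103/2 (T = 4 - ½*111 = 4 - 111/2 = -103/2 ≈ -51.500)
D = -36949 (D = -2 + (-23087 - (-90)*(-154)) = -2 + (-23087 - 1*13860) = -2 + (-23087 - 13860) = -2 - 36947 = -36949)
L = -36949
n = 329/4 (n = 5 - (-103)*(-4*(-3))/16 = 5 - (-103)*12/16 = 5 - ⅛*(-618) = 5 + 309/4 = 329/4 ≈ 82.250)
-23227/n + L/(-33025) = -23227/329/4 - 36949/(-33025) = -23227*4/329 - 36949*(-1/33025) = -92908/329 + 36949/33025 = -3056130479/10865225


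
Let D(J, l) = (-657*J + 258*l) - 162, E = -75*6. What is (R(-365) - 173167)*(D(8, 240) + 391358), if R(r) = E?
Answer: -77756109620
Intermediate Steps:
E = -450
R(r) = -450
D(J, l) = -162 - 657*J + 258*l
(R(-365) - 173167)*(D(8, 240) + 391358) = (-450 - 173167)*((-162 - 657*8 + 258*240) + 391358) = -173617*((-162 - 5256 + 61920) + 391358) = -173617*(56502 + 391358) = -173617*447860 = -77756109620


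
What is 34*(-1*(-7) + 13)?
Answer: 680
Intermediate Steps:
34*(-1*(-7) + 13) = 34*(7 + 13) = 34*20 = 680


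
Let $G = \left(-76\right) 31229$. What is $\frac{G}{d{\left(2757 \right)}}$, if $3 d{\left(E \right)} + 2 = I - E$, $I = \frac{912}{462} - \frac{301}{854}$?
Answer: $\frac{22295757176}{8634271} \approx 2582.2$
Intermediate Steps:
$G = -2373404$
$I = \frac{15233}{9394}$ ($I = 912 \cdot \frac{1}{462} - \frac{43}{122} = \frac{152}{77} - \frac{43}{122} = \frac{15233}{9394} \approx 1.6216$)
$d{\left(E \right)} = - \frac{1185}{9394} - \frac{E}{3}$ ($d{\left(E \right)} = - \frac{2}{3} + \frac{\frac{15233}{9394} - E}{3} = - \frac{2}{3} - \left(- \frac{15233}{28182} + \frac{E}{3}\right) = - \frac{1185}{9394} - \frac{E}{3}$)
$\frac{G}{d{\left(2757 \right)}} = - \frac{2373404}{- \frac{1185}{9394} - 919} = - \frac{2373404}{- \frac{8634271}{9394}} = \left(-2373404\right) \left(- \frac{9394}{8634271}\right) = \frac{22295757176}{8634271}$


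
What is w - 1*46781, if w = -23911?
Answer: -70692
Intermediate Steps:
w - 1*46781 = -23911 - 1*46781 = -23911 - 46781 = -70692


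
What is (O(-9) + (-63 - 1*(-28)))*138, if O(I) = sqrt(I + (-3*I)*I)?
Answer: -4830 + 828*I*sqrt(7) ≈ -4830.0 + 2190.7*I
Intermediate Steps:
O(I) = sqrt(I - 3*I**2)
(O(-9) + (-63 - 1*(-28)))*138 = (sqrt(-9*(1 - 3*(-9))) + (-63 - 1*(-28)))*138 = (sqrt(-9*(1 + 27)) + (-63 + 28))*138 = (sqrt(-9*28) - 35)*138 = (sqrt(-252) - 35)*138 = (6*I*sqrt(7) - 35)*138 = (-35 + 6*I*sqrt(7))*138 = -4830 + 828*I*sqrt(7)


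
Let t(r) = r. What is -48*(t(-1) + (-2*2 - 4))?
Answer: 432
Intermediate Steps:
-48*(t(-1) + (-2*2 - 4)) = -48*(-1 + (-2*2 - 4)) = -48*(-1 + (-4 - 4)) = -48*(-1 - 8) = -48*(-9) = 432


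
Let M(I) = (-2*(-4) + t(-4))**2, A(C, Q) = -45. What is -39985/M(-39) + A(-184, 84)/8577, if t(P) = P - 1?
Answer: -38105750/8577 ≈ -4442.8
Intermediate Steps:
t(P) = -1 + P
M(I) = 9 (M(I) = (-2*(-4) + (-1 - 4))**2 = (8 - 5)**2 = 3**2 = 9)
-39985/M(-39) + A(-184, 84)/8577 = -39985/9 - 45/8577 = -39985*1/9 - 45*1/8577 = -39985/9 - 5/953 = -38105750/8577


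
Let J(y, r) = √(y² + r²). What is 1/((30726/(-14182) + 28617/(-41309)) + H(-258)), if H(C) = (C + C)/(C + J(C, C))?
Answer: -52118078388906586/167454206080498927 + 85803367799450161*√2/669816824321995708 ≈ -0.13008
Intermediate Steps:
J(y, r) = √(r² + y²)
H(C) = 2*C/(C + √2*√(C²)) (H(C) = (C + C)/(C + √(C² + C²)) = (2*C)/(C + √(2*C²)) = (2*C)/(C + √2*√(C²)) = 2*C/(C + √2*√(C²)))
1/((30726/(-14182) + 28617/(-41309)) + H(-258)) = 1/((30726/(-14182) + 28617/(-41309)) + 2*(-258)/(-258 + √2*√((-258)²))) = 1/((30726*(-1/14182) + 28617*(-1/41309)) + 2*(-258)/(-258 + √2*√66564)) = 1/((-15363/7091 - 28617/41309) + 2*(-258)/(-258 + √2*258)) = 1/(-837553314/292922119 + 2*(-258)/(-258 + 258*√2)) = 1/(-837553314/292922119 - 516/(-258 + 258*√2))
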